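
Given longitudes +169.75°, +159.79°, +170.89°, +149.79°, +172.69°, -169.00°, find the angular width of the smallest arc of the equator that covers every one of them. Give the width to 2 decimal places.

41.21°

Sort the longitudes: -169.00°, +149.79°, +159.79°, +169.75°, +170.89°, +172.69°.
Eastward gaps between consecutive values (wrapping around): 318.79°, 10.00°, 9.96°, 1.14°, 1.80°, 18.31°.
Largest gap = 318.79° ⇒ minimal covering band is its complement: 360° − 318.79° = 41.21°.
Band runs from +149.79° eastward to -169.00°, crossing the antimeridian.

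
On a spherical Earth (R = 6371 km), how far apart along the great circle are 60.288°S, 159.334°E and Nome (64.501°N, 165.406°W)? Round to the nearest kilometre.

Δλ = -165.406 − 159.334 = -324.740°; wrapped into (−180°, 180°]: 35.260°.
Δφ = 64.501 − -60.288 = 124.789°.
a = sin²(Δφ/2) + cos φ₁ · cos φ₂ · sin²(Δλ/2) = 0.804850.
c = 2·atan2(√a, √(1−a)) = 2.22648 rad → d = 6371·c ≈ 14184.90 km.

14185 km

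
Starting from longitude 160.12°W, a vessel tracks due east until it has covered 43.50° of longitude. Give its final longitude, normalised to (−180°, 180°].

Start at -160.12°; shift +43.50° → -116.62°.
-116.62° already lies in (−180°, 180°].

116.62°W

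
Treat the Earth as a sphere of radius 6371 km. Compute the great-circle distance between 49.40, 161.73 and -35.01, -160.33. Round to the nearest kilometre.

Δλ = -160.33 − 161.73 = -322.06°; wrapped into (−180°, 180°]: 37.94°.
Δφ = -35.01 − 49.40 = -84.41°.
a = sin²(Δφ/2) + cos φ₁ · cos φ₂ · sin²(Δλ/2) = 0.507621.
c = 2·atan2(√a, √(1−a)) = 1.58604 rad → d = 6371·c ≈ 10104.65 km.

10105 km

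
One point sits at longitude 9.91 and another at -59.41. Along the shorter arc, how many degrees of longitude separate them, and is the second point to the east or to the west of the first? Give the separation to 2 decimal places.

69.32° west

Raw difference: -59.41 − 9.91 = -69.32°.
Normalise into (−180°, 180°]: -69.32° stays -69.32°.
Negative ⇒ the second point lies to the west; separation 69.32°.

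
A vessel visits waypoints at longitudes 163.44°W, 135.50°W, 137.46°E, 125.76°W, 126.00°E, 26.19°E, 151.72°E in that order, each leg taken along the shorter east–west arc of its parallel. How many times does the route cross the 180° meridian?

Leg 1: -163.44° → -135.50°, shortest Δλ = 27.94° (east) — does not cross 180°.
Leg 2: -135.50° → +137.46°, shortest Δλ = -87.04° (west) — crosses 180°.
Leg 3: +137.46° → -125.76°, shortest Δλ = 96.78° (east) — crosses 180°.
Leg 4: -125.76° → +126.00°, shortest Δλ = -108.24° (west) — crosses 180°.
Leg 5: +126.00° → +26.19°, shortest Δλ = -99.81° (west) — does not cross 180°.
Leg 6: +26.19° → +151.72°, shortest Δλ = 125.53° (east) — does not cross 180°.
Total crossings: 3.

3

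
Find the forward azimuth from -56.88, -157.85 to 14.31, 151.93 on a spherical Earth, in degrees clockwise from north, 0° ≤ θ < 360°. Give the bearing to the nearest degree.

311°

Δλ = 151.93 − -157.85 = 309.78°; wrapped into (−180°, 180°]: -50.22°.
θ = atan2( sin Δλ · cos φ₂ , cos φ₁ · sin φ₂ − sin φ₁ · cos φ₂ · cos Δλ )
  = atan2(-0.74466, 0.65431) = -48.695° → normalised to [0°, 360°): 311.305°.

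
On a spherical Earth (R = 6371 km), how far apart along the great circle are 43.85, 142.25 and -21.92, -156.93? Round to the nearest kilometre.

Δλ = -156.93 − 142.25 = -299.18°; wrapped into (−180°, 180°]: 60.82°.
Δφ = -21.92 − 43.85 = -65.77°.
a = sin²(Δφ/2) + cos φ₁ · cos φ₂ · sin²(Δλ/2) = 0.466218.
c = 2·atan2(√a, √(1−a)) = 1.50318 rad → d = 6371·c ≈ 9576.76 km.

9577 km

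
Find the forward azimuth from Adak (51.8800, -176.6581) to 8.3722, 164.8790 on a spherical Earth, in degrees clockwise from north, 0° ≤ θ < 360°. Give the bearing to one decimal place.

Δλ = 164.8790 − -176.6581 = 341.5371°; wrapped into (−180°, 180°]: -18.4629°.
θ = atan2( sin Δλ · cos φ₂ , cos φ₁ · sin φ₂ − sin φ₁ · cos φ₂ · cos Δλ )
  = atan2(-0.31332, -0.64839) = -154.209° → normalised to [0°, 360°): 205.791°.

205.8°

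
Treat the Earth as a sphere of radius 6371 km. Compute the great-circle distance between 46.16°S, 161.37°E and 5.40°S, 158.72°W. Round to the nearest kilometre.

Δλ = -158.72 − 161.37 = -320.09°; wrapped into (−180°, 180°]: 39.91°.
Δφ = -5.40 − -46.16 = 40.76°.
a = sin²(Δφ/2) + cos φ₁ · cos φ₂ · sin²(Δλ/2) = 0.201591.
c = 2·atan2(√a, √(1−a)) = 0.93127 rad → d = 6371·c ≈ 5933.11 km.

5933 km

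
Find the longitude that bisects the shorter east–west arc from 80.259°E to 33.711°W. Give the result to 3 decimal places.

Signed shortest Δλ from +80.259° to -33.711° is -113.970°.
Midpoint longitude = +80.259° + (-113.970°)/2 = +80.259° − 56.985° = +23.274°.

23.274°E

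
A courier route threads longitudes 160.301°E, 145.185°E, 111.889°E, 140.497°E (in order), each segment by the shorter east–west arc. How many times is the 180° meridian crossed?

0

Leg 1: +160.301° → +145.185°, shortest Δλ = -15.116° (west) — does not cross 180°.
Leg 2: +145.185° → +111.889°, shortest Δλ = -33.296° (west) — does not cross 180°.
Leg 3: +111.889° → +140.497°, shortest Δλ = 28.608° (east) — does not cross 180°.
Total crossings: 0.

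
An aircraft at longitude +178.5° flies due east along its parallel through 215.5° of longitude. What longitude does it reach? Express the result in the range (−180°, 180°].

+34.0°

Start at +178.5°; shift +215.5° → +394.0°.
+394.0° lies outside (−180°, 180°]; subtract 360° → +34.0°.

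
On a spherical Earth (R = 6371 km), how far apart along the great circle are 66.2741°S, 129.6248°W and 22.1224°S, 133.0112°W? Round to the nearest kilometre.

Δλ = -133.0112 − -129.6248 = -3.3864°.
Δφ = -22.1224 − -66.2741 = 44.1517°.
a = sin²(Δφ/2) + cos φ₁ · cos φ₂ · sin²(Δλ/2) = 0.141576.
c = 2·atan2(√a, √(1−a)) = 0.77153 rad → d = 6371·c ≈ 4915.40 km.

4915 km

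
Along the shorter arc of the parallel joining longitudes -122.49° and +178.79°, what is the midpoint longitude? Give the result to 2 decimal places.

-151.85°

Signed shortest Δλ from -122.49° to +178.79° is -58.72°.
Midpoint longitude = -122.49° + (-58.72°)/2 = -122.49° − 29.36° = -151.85°.
(The naïve average (-122.49 + +178.79)/2 = 28.15° is on the wrong side of the globe.)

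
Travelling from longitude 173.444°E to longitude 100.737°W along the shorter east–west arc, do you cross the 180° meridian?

Yes

Naïve |-100.737 − 173.444| = 274.181° > 180°, so the shorter arc goes the other way round — across 180°.
Signed shortest Δλ = ((-100.737 − 173.444 + 180) mod 360) − 180 = 85.819°.
Going east by 85.819° from +173.444° passes through 180° before reaching -100.737°.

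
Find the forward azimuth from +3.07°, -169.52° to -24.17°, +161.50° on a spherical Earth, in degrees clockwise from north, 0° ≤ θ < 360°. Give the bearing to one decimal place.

224.4°

Δλ = 161.50 − -169.52 = 331.02°; wrapped into (−180°, 180°]: -28.98°.
θ = atan2( sin Δλ · cos φ₂ , cos φ₁ · sin φ₂ − sin φ₁ · cos φ₂ · cos Δλ )
  = atan2(-0.44203, -0.45160) = -135.614° → normalised to [0°, 360°): 224.386°.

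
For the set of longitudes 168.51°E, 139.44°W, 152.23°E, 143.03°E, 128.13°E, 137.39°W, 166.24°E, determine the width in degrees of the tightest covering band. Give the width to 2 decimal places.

94.48°

Sort the longitudes: -139.44°, -137.39°, +128.13°, +143.03°, +152.23°, +166.24°, +168.51°.
Eastward gaps between consecutive values (wrapping around): 2.05°, 265.52°, 14.90°, 9.20°, 14.01°, 2.27°, 52.05°.
Largest gap = 265.52° ⇒ minimal covering band is its complement: 360° − 265.52° = 94.48°.
Band runs from +128.13° eastward to -137.39°, crossing the antimeridian.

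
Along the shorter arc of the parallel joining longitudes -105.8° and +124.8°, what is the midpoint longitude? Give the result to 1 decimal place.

Signed shortest Δλ from -105.8° to +124.8° is -129.4°.
Midpoint longitude = -105.8° + (-129.4°)/2 = -105.8° − 64.7° = -170.5°.
(The naïve average (-105.8 + +124.8)/2 = 9.5° is on the wrong side of the globe.)

-170.5°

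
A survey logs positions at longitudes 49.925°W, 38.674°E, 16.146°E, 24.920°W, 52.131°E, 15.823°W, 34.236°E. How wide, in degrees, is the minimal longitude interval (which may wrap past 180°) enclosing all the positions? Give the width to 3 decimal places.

Sort the longitudes: -49.925°, -24.920°, -15.823°, +16.146°, +34.236°, +38.674°, +52.131°.
Eastward gaps between consecutive values (wrapping around): 25.005°, 9.097°, 31.969°, 18.090°, 4.438°, 13.457°, 257.944°.
Largest gap = 257.944° ⇒ minimal covering band is its complement: 360° − 257.944° = 102.056°.
Band runs from -49.925° eastward to +52.131°.

102.056°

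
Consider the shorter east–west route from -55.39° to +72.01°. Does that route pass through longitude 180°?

Signed shortest Δλ = ((72.01 − -55.39 + 180) mod 360) − 180 = 127.4°.
Going east by 127.4° from -55.39° reaches +72.01° without touching 180°.

No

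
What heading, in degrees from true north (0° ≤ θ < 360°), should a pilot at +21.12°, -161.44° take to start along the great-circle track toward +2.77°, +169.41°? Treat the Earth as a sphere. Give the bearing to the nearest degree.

241°

Δλ = 169.41 − -161.44 = 330.85°; wrapped into (−180°, 180°]: -29.15°.
θ = atan2( sin Δλ · cos φ₂ , cos φ₁ · sin φ₂ − sin φ₁ · cos φ₂ · cos Δλ )
  = atan2(-0.48653, -0.26924) = -118.960° → normalised to [0°, 360°): 241.040°.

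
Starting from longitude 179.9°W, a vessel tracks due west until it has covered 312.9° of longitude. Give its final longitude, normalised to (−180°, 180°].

132.8°W

Start at -179.9°; shift −312.9° → -492.8°.
-492.8° lies outside (−180°, 180°]; add 360° → -132.8°.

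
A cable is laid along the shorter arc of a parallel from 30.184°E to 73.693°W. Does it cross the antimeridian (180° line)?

No

Signed shortest Δλ = ((-73.693 − 30.184 + 180) mod 360) − 180 = -103.877°.
Going west by 103.877° from +30.184° reaches -73.693° without touching 180°.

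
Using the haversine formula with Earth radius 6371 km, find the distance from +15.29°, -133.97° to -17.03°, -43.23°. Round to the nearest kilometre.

10576 km

Δλ = -43.23 − -133.97 = 90.74°.
Δφ = -17.03 − 15.29 = -32.32°.
a = sin²(Δφ/2) + cos φ₁ · cos φ₂ · sin²(Δλ/2) = 0.544572.
c = 2·atan2(√a, √(1−a)) = 1.66006 rad → d = 6371·c ≈ 10576.23 km.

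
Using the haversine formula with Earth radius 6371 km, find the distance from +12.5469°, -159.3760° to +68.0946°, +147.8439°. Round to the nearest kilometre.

Δλ = 147.8439 − -159.3760 = 307.2199°; wrapped into (−180°, 180°]: -52.7801°.
Δφ = 68.0946 − 12.5469 = 55.5477°.
a = sin²(Δφ/2) + cos φ₁ · cos φ₂ · sin²(Δλ/2) = 0.289085.
c = 2·atan2(√a, √(1−a)) = 1.13533 rad → d = 6371·c ≈ 7233.22 km.

7233 km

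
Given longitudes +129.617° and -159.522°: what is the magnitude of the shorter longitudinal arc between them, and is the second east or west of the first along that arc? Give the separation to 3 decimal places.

70.861° east

Raw difference: -159.522 − 129.617 = -289.139°.
Normalise into (−180°, 180°]: -289.139° + 360° = 70.861°.
Positive ⇒ the second point lies to the east; separation 70.861°.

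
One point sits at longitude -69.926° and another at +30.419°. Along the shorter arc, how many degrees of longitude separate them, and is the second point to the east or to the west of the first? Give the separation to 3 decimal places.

100.345° east

Raw difference: 30.419 − -69.926 = 100.345°.
Normalise into (−180°, 180°]: 100.345° stays 100.345°.
Positive ⇒ the second point lies to the east; separation 100.345°.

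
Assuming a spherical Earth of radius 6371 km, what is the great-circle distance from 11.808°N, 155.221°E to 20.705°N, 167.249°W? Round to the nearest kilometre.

4116 km

Δλ = -167.249 − 155.221 = -322.470°; wrapped into (−180°, 180°]: 37.530°.
Δφ = 20.705 − 11.808 = 8.897°.
a = sin²(Δφ/2) + cos φ₁ · cos φ₂ · sin²(Δλ/2) = 0.100767.
c = 2·atan2(√a, √(1−a)) = 0.64605 rad → d = 6371·c ≈ 4116.00 km.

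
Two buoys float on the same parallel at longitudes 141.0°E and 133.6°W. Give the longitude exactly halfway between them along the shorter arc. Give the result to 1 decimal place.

176.3°W

Signed shortest Δλ from +141.0° to -133.6° is +85.4°.
Midpoint longitude = +141.0° + (+85.4°)/2 = +141.0° + 42.7° = +183.7°.
Normalise into (−180°, 180°]: -176.3°.
(The naïve average (+141.0 + -133.6)/2 = 3.7° is on the wrong side of the globe.)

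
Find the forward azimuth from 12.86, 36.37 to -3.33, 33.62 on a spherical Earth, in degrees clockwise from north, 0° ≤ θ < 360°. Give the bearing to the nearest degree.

Δλ = 33.62 − 36.37 = -2.75°.
θ = atan2( sin Δλ · cos φ₂ , cos φ₁ · sin φ₂ − sin φ₁ · cos φ₂ · cos Δλ )
  = atan2(-0.04790, -0.27857) = -170.244° → normalised to [0°, 360°): 189.756°.

190°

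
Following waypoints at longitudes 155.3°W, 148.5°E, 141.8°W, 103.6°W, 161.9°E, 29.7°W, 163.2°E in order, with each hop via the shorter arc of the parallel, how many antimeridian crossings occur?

Leg 1: -155.3° → +148.5°, shortest Δλ = -56.2° (west) — crosses 180°.
Leg 2: +148.5° → -141.8°, shortest Δλ = 69.7° (east) — crosses 180°.
Leg 3: -141.8° → -103.6°, shortest Δλ = 38.2° (east) — does not cross 180°.
Leg 4: -103.6° → +161.9°, shortest Δλ = -94.5° (west) — crosses 180°.
Leg 5: +161.9° → -29.7°, shortest Δλ = 168.4° (east) — crosses 180°.
Leg 6: -29.7° → +163.2°, shortest Δλ = -167.1° (west) — crosses 180°.
Total crossings: 5.

5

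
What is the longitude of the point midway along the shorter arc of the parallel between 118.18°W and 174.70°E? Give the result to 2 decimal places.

Signed shortest Δλ from -118.18° to +174.70° is -67.12°.
Midpoint longitude = -118.18° + (-67.12°)/2 = -118.18° − 33.56° = -151.74°.
(The naïve average (-118.18 + +174.70)/2 = 28.26° is on the wrong side of the globe.)

151.74°W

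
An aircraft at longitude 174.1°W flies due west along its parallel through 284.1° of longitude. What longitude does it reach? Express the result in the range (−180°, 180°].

Start at -174.1°; shift −284.1° → -458.2°.
-458.2° lies outside (−180°, 180°]; add 360° → -98.2°.

98.2°W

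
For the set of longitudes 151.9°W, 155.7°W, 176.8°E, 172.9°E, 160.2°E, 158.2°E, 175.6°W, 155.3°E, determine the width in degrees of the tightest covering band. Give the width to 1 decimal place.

Sort the longitudes: -175.6°, -155.7°, -151.9°, +155.3°, +158.2°, +160.2°, +172.9°, +176.8°.
Eastward gaps between consecutive values (wrapping around): 19.9°, 3.8°, 307.2°, 2.9°, 2.0°, 12.7°, 3.9°, 7.6°.
Largest gap = 307.2° ⇒ minimal covering band is its complement: 360° − 307.2° = 52.8°.
Band runs from +155.3° eastward to -151.9°, crossing the antimeridian.

52.8°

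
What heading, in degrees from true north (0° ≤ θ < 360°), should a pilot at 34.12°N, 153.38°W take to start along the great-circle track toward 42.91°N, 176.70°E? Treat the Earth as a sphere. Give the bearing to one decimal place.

299.6°

Δλ = 176.70 − -153.38 = 330.08°; wrapped into (−180°, 180°]: -29.92°.
θ = atan2( sin Δλ · cos φ₂ , cos φ₁ · sin φ₂ − sin φ₁ · cos φ₂ · cos Δλ )
  = atan2(-0.36533, 0.20757) = -60.396° → normalised to [0°, 360°): 299.604°.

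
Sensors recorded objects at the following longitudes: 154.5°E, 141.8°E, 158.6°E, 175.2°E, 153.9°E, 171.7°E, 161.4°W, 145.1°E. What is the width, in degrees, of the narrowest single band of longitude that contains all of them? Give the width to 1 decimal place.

Sort the longitudes: -161.4°, +141.8°, +145.1°, +153.9°, +154.5°, +158.6°, +171.7°, +175.2°.
Eastward gaps between consecutive values (wrapping around): 303.2°, 3.3°, 8.8°, 0.6°, 4.1°, 13.1°, 3.5°, 23.4°.
Largest gap = 303.2° ⇒ minimal covering band is its complement: 360° − 303.2° = 56.8°.
Band runs from +141.8° eastward to -161.4°, crossing the antimeridian.

56.8°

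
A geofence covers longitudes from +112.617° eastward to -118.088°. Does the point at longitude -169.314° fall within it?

Band width going east from +112.617° to -118.088°: ((-118.088 − 112.617) mod 360) = 129.295°.
Offset of -169.314° east of the west edge: ((-169.314 − 112.617) mod 360) = 78.069°.
78.069° ≤ 129.295° ⇒ inside.

Yes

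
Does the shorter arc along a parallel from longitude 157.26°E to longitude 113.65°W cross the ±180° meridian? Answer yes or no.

Yes

Naïve |-113.65 − 157.26| = 270.91° > 180°, so the shorter arc goes the other way round — across 180°.
Signed shortest Δλ = ((-113.65 − 157.26 + 180) mod 360) − 180 = 89.09°.
Going east by 89.09° from +157.26° passes through 180° before reaching -113.65°.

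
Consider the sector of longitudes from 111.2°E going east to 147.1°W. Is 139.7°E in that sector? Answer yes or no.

Yes

Band width going east from +111.2° to -147.1°: ((-147.1 − 111.2) mod 360) = 101.7°.
Offset of +139.7° east of the west edge: ((139.7 − 111.2) mod 360) = 28.5°.
28.5° ≤ 101.7° ⇒ inside.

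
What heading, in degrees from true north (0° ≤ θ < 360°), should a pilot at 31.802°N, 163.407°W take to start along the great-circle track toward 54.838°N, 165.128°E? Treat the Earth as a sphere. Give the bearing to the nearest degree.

325°

Δλ = 165.128 − -163.407 = 328.535°; wrapped into (−180°, 180°]: -31.465°.
θ = atan2( sin Δλ · cos φ₂ , cos φ₁ · sin φ₂ − sin φ₁ · cos φ₂ · cos Δλ )
  = atan2(-0.30060, 0.43593) = -34.589° → normalised to [0°, 360°): 325.411°.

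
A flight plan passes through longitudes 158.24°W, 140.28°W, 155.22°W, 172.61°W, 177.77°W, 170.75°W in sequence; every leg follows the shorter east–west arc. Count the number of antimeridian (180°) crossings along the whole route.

Leg 1: -158.24° → -140.28°, shortest Δλ = 17.96° (east) — does not cross 180°.
Leg 2: -140.28° → -155.22°, shortest Δλ = -14.94° (west) — does not cross 180°.
Leg 3: -155.22° → -172.61°, shortest Δλ = -17.39° (west) — does not cross 180°.
Leg 4: -172.61° → -177.77°, shortest Δλ = -5.16° (west) — does not cross 180°.
Leg 5: -177.77° → -170.75°, shortest Δλ = 7.02° (east) — does not cross 180°.
Total crossings: 0.

0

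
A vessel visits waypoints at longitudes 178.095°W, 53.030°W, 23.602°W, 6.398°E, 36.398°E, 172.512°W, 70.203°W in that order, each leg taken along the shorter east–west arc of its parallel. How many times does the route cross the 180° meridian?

1

Leg 1: -178.095° → -53.030°, shortest Δλ = 125.065° (east) — does not cross 180°.
Leg 2: -53.030° → -23.602°, shortest Δλ = 29.428° (east) — does not cross 180°.
Leg 3: -23.602° → +6.398°, shortest Δλ = 30.0° (east) — does not cross 180°.
Leg 4: +6.398° → +36.398°, shortest Δλ = 30.0° (east) — does not cross 180°.
Leg 5: +36.398° → -172.512°, shortest Δλ = 151.09° (east) — crosses 180°.
Leg 6: -172.512° → -70.203°, shortest Δλ = 102.309° (east) — does not cross 180°.
Total crossings: 1.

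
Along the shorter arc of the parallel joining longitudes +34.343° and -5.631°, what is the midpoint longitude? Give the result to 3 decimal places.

Signed shortest Δλ from +34.343° to -5.631° is -39.974°.
Midpoint longitude = +34.343° + (-39.974°)/2 = +34.343° − 19.987° = +14.356°.

+14.356°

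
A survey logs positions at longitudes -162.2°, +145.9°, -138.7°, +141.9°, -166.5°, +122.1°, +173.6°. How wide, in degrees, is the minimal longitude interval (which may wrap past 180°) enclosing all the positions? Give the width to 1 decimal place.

Sort the longitudes: -166.5°, -162.2°, -138.7°, +122.1°, +141.9°, +145.9°, +173.6°.
Eastward gaps between consecutive values (wrapping around): 4.3°, 23.5°, 260.8°, 19.8°, 4.0°, 27.7°, 19.9°.
Largest gap = 260.8° ⇒ minimal covering band is its complement: 360° − 260.8° = 99.2°.
Band runs from +122.1° eastward to -138.7°, crossing the antimeridian.

99.2°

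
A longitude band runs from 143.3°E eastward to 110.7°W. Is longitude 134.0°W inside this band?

Band width going east from +143.3° to -110.7°: ((-110.7 − 143.3) mod 360) = 106.0°.
Offset of -134.0° east of the west edge: ((-134.0 − 143.3) mod 360) = 82.7°.
82.7° ≤ 106.0° ⇒ inside.

Yes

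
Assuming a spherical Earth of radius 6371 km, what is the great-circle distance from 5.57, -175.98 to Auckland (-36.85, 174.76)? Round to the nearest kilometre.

4814 km

Δλ = 174.76 − -175.98 = 350.74°; wrapped into (−180°, 180°]: -9.26°.
Δφ = -36.85 − 5.57 = -42.42°.
a = sin²(Δφ/2) + cos φ₁ · cos φ₂ · sin²(Δλ/2) = 0.136079.
c = 2·atan2(√a, √(1−a)) = 0.75563 rad → d = 6371·c ≈ 4814.11 km.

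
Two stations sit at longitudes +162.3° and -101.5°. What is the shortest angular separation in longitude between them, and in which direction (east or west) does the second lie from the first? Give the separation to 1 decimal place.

Raw difference: -101.5 − 162.3 = -263.8°.
Normalise into (−180°, 180°]: -263.8° + 360° = 96.2°.
Positive ⇒ the second point lies to the east; separation 96.2°.

96.2° east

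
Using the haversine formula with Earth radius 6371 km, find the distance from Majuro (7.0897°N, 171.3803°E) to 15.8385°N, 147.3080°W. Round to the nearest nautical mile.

2482 nmi

Δλ = -147.3080 − 171.3803 = -318.6883°; wrapped into (−180°, 180°]: 41.3117°.
Δφ = 15.8385 − 7.0897 = 8.7488°.
a = sin²(Δφ/2) + cos φ₁ · cos φ₂ · sin²(Δλ/2) = 0.124613.
c = 2·atan2(√a, √(1−a)) = 0.72156 rad → d = 6371·c ≈ 4597.09 km ≈ 2482.23 nmi.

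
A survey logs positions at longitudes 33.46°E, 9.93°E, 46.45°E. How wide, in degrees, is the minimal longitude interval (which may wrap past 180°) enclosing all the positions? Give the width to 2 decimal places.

Sort the longitudes: +9.93°, +33.46°, +46.45°.
Eastward gaps between consecutive values (wrapping around): 23.53°, 12.99°, 323.48°.
Largest gap = 323.48° ⇒ minimal covering band is its complement: 360° − 323.48° = 36.52°.
Band runs from +9.93° eastward to +46.45°.

36.52°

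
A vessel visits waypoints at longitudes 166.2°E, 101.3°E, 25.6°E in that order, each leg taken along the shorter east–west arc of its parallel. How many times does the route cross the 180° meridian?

0

Leg 1: +166.2° → +101.3°, shortest Δλ = -64.9° (west) — does not cross 180°.
Leg 2: +101.3° → +25.6°, shortest Δλ = -75.7° (west) — does not cross 180°.
Total crossings: 0.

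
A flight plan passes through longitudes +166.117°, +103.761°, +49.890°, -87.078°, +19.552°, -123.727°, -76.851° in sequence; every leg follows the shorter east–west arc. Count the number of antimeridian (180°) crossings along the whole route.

Leg 1: +166.117° → +103.761°, shortest Δλ = -62.356° (west) — does not cross 180°.
Leg 2: +103.761° → +49.890°, shortest Δλ = -53.871° (west) — does not cross 180°.
Leg 3: +49.890° → -87.078°, shortest Δλ = -136.968° (west) — does not cross 180°.
Leg 4: -87.078° → +19.552°, shortest Δλ = 106.63° (east) — does not cross 180°.
Leg 5: +19.552° → -123.727°, shortest Δλ = -143.279° (west) — does not cross 180°.
Leg 6: -123.727° → -76.851°, shortest Δλ = 46.876° (east) — does not cross 180°.
Total crossings: 0.

0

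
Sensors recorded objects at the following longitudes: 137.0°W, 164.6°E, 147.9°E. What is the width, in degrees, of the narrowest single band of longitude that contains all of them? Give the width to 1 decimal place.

75.1°

Sort the longitudes: -137.0°, +147.9°, +164.6°.
Eastward gaps between consecutive values (wrapping around): 284.9°, 16.7°, 58.4°.
Largest gap = 284.9° ⇒ minimal covering band is its complement: 360° − 284.9° = 75.1°.
Band runs from +147.9° eastward to -137.0°, crossing the antimeridian.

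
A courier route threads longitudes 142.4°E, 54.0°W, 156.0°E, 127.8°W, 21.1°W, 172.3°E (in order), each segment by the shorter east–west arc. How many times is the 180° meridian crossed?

Leg 1: +142.4° → -54.0°, shortest Δλ = 163.6° (east) — crosses 180°.
Leg 2: -54.0° → +156.0°, shortest Δλ = -150.0° (west) — crosses 180°.
Leg 3: +156.0° → -127.8°, shortest Δλ = 76.2° (east) — crosses 180°.
Leg 4: -127.8° → -21.1°, shortest Δλ = 106.7° (east) — does not cross 180°.
Leg 5: -21.1° → +172.3°, shortest Δλ = -166.6° (west) — crosses 180°.
Total crossings: 4.

4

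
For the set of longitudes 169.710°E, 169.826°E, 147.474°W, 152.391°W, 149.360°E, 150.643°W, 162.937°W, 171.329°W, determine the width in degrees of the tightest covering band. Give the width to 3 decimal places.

Sort the longitudes: -171.329°, -162.937°, -152.391°, -150.643°, -147.474°, +149.360°, +169.710°, +169.826°.
Eastward gaps between consecutive values (wrapping around): 8.392°, 10.546°, 1.748°, 3.169°, 296.834°, 20.350°, 0.116°, 18.845°.
Largest gap = 296.834° ⇒ minimal covering band is its complement: 360° − 296.834° = 63.166°.
Band runs from +149.360° eastward to -147.474°, crossing the antimeridian.

63.166°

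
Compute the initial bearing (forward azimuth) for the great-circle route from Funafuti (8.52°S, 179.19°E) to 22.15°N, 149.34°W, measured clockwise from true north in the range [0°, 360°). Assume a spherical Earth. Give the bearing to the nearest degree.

45°

Δλ = -149.34 − 179.19 = -328.53°; wrapped into (−180°, 180°]: 31.47°.
θ = atan2( sin Δλ · cos φ₂ , cos φ₁ · sin φ₂ − sin φ₁ · cos φ₂ · cos Δλ )
  = atan2(0.48352, 0.48991) = 44.624° → normalised to [0°, 360°): 44.624°.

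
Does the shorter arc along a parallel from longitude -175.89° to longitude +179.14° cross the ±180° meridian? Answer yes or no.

Yes

Naïve |179.14 − -175.89| = 355.03° > 180°, so the shorter arc goes the other way round — across 180°.
Signed shortest Δλ = ((179.14 − -175.89 + 180) mod 360) − 180 = -4.97°.
Going west by 4.97° from -175.89° passes through 180° before reaching +179.14°.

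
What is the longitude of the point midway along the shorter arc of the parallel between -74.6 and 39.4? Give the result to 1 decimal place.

-17.6°

Signed shortest Δλ from -74.6° to +39.4° is +114.0°.
Midpoint longitude = -74.6° + (+114.0°)/2 = -74.6° + 57.0° = -17.6°.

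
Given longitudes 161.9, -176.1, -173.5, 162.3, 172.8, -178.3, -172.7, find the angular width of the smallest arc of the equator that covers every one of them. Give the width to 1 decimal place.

Sort the longitudes: -178.3°, -176.1°, -173.5°, -172.7°, +161.9°, +162.3°, +172.8°.
Eastward gaps between consecutive values (wrapping around): 2.2°, 2.6°, 0.8°, 334.6°, 0.4°, 10.5°, 8.9°.
Largest gap = 334.6° ⇒ minimal covering band is its complement: 360° − 334.6° = 25.4°.
Band runs from +161.9° eastward to -172.7°, crossing the antimeridian.

25.4°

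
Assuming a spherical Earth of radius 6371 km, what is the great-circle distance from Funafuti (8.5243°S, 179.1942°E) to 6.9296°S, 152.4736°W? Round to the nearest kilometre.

3126 km

Δλ = -152.4736 − 179.1942 = -331.6678°; wrapped into (−180°, 180°]: 28.3322°.
Δφ = -6.9296 − -8.5243 = 1.5947°.
a = sin²(Δφ/2) + cos φ₁ · cos φ₂ · sin²(Δλ/2) = 0.058994.
c = 2·atan2(√a, √(1−a)) = 0.49068 rad → d = 6371·c ≈ 3126.13 km.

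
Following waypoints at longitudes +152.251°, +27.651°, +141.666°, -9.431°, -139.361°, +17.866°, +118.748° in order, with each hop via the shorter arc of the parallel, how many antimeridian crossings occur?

0

Leg 1: +152.251° → +27.651°, shortest Δλ = -124.6° (west) — does not cross 180°.
Leg 2: +27.651° → +141.666°, shortest Δλ = 114.015° (east) — does not cross 180°.
Leg 3: +141.666° → -9.431°, shortest Δλ = -151.097° (west) — does not cross 180°.
Leg 4: -9.431° → -139.361°, shortest Δλ = -129.93° (west) — does not cross 180°.
Leg 5: -139.361° → +17.866°, shortest Δλ = 157.227° (east) — does not cross 180°.
Leg 6: +17.866° → +118.748°, shortest Δλ = 100.882° (east) — does not cross 180°.
Total crossings: 0.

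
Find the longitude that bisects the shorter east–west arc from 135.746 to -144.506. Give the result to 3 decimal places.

Signed shortest Δλ from +135.746° to -144.506° is +79.748°.
Midpoint longitude = +135.746° + (+79.748°)/2 = +135.746° + 39.874° = +175.620°.
(The naïve average (+135.746 + -144.506)/2 = -4.38° is on the wrong side of the globe.)

+175.620°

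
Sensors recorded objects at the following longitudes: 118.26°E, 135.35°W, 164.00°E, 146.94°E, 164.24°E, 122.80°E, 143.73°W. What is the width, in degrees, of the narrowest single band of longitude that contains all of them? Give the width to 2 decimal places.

106.39°

Sort the longitudes: -143.73°, -135.35°, +118.26°, +122.80°, +146.94°, +164.00°, +164.24°.
Eastward gaps between consecutive values (wrapping around): 8.38°, 253.61°, 4.54°, 24.14°, 17.06°, 0.24°, 52.03°.
Largest gap = 253.61° ⇒ minimal covering band is its complement: 360° − 253.61° = 106.39°.
Band runs from +118.26° eastward to -135.35°, crossing the antimeridian.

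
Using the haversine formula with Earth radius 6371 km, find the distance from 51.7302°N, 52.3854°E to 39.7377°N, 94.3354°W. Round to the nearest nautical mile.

Δλ = -94.3354 − 52.3854 = -146.7208°.
Δφ = 39.7377 − 51.7302 = -11.9925°.
a = sin²(Δφ/2) + cos φ₁ · cos φ₂ · sin²(Δλ/2) = 0.448138.
c = 2·atan2(√a, √(1−a)) = 1.46689 rad → d = 6371·c ≈ 9345.53 km ≈ 5046.18 nmi.

5046 nmi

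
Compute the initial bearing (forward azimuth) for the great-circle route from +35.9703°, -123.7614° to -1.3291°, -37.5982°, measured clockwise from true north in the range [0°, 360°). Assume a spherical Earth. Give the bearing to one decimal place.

Δλ = -37.5982 − -123.7614 = 86.1632°.
θ = atan2( sin Δλ · cos φ₂ , cos φ₁ · sin φ₂ − sin φ₁ · cos φ₂ · cos Δλ )
  = atan2(0.99749, -0.05807) = 93.331° → normalised to [0°, 360°): 93.331°.

93.3°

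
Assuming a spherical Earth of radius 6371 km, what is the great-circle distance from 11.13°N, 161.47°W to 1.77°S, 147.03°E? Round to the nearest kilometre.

Δλ = 147.03 − -161.47 = 308.50°; wrapped into (−180°, 180°]: -51.50°.
Δφ = -1.77 − 11.13 = -12.90°.
a = sin²(Δφ/2) + cos φ₁ · cos φ₂ · sin²(Δλ/2) = 0.197724.
c = 2·atan2(√a, √(1−a)) = 0.92159 rad → d = 6371·c ≈ 5871.47 km.

5871 km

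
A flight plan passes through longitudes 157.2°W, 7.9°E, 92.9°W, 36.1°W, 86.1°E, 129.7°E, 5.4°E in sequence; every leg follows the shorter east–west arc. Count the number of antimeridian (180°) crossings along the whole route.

Leg 1: -157.2° → +7.9°, shortest Δλ = 165.1° (east) — does not cross 180°.
Leg 2: +7.9° → -92.9°, shortest Δλ = -100.8° (west) — does not cross 180°.
Leg 3: -92.9° → -36.1°, shortest Δλ = 56.8° (east) — does not cross 180°.
Leg 4: -36.1° → +86.1°, shortest Δλ = 122.2° (east) — does not cross 180°.
Leg 5: +86.1° → +129.7°, shortest Δλ = 43.6° (east) — does not cross 180°.
Leg 6: +129.7° → +5.4°, shortest Δλ = -124.3° (west) — does not cross 180°.
Total crossings: 0.

0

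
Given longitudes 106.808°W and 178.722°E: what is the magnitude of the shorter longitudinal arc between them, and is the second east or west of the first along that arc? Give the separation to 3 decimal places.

Raw difference: 178.722 − -106.808 = 285.53°.
Normalise into (−180°, 180°]: 285.53° − 360° = -74.47°.
Negative ⇒ the second point lies to the west; separation 74.470°.

74.470° west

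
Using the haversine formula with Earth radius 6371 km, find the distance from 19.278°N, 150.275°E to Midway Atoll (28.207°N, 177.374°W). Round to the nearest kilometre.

3427 km

Δλ = -177.374 − 150.275 = -327.649°; wrapped into (−180°, 180°]: 32.351°.
Δφ = 28.207 − 19.278 = 8.929°.
a = sin²(Δφ/2) + cos φ₁ · cos φ₂ · sin²(Δλ/2) = 0.070615.
c = 2·atan2(√a, √(1−a)) = 0.53793 rad → d = 6371·c ≈ 3427.17 km.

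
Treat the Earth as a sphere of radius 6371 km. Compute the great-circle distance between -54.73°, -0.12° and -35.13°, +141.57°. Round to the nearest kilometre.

9374 km

Δλ = 141.57 − -0.12 = 141.69°.
Δφ = -35.13 − -54.73 = 19.60°.
a = sin²(Δφ/2) + cos φ₁ · cos φ₂ · sin²(Δλ/2) = 0.450376.
c = 2·atan2(√a, √(1−a)) = 1.47139 rad → d = 6371·c ≈ 9374.20 km.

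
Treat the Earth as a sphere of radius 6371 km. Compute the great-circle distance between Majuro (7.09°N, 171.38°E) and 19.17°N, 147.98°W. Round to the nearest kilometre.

Δλ = -147.98 − 171.38 = -319.36°; wrapped into (−180°, 180°]: 40.64°.
Δφ = 19.17 − 7.09 = 12.08°.
a = sin²(Δφ/2) + cos φ₁ · cos φ₂ · sin²(Δλ/2) = 0.124105.
c = 2·atan2(√a, √(1−a)) = 0.72003 rad → d = 6371·c ≈ 4587.28 km.

4587 km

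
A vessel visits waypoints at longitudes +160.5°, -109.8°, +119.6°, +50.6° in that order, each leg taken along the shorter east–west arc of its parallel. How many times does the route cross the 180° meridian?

2

Leg 1: +160.5° → -109.8°, shortest Δλ = 89.7° (east) — crosses 180°.
Leg 2: -109.8° → +119.6°, shortest Δλ = -130.6° (west) — crosses 180°.
Leg 3: +119.6° → +50.6°, shortest Δλ = -69.0° (west) — does not cross 180°.
Total crossings: 2.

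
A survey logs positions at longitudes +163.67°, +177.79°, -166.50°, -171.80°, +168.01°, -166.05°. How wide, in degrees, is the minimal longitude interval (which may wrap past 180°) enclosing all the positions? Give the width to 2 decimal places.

Sort the longitudes: -171.80°, -166.50°, -166.05°, +163.67°, +168.01°, +177.79°.
Eastward gaps between consecutive values (wrapping around): 5.30°, 0.45°, 329.72°, 4.34°, 9.78°, 10.41°.
Largest gap = 329.72° ⇒ minimal covering band is its complement: 360° − 329.72° = 30.28°.
Band runs from +163.67° eastward to -166.05°, crossing the antimeridian.

30.28°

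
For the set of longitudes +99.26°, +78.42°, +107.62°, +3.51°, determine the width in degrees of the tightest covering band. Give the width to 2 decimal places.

104.11°

Sort the longitudes: +3.51°, +78.42°, +99.26°, +107.62°.
Eastward gaps between consecutive values (wrapping around): 74.91°, 20.84°, 8.36°, 255.89°.
Largest gap = 255.89° ⇒ minimal covering band is its complement: 360° − 255.89° = 104.11°.
Band runs from +3.51° eastward to +107.62°.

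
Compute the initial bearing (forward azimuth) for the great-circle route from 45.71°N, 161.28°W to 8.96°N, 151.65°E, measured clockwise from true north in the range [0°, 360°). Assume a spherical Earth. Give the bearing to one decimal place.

242.7°

Δλ = 151.65 − -161.28 = 312.93°; wrapped into (−180°, 180°]: -47.07°.
θ = atan2( sin Δλ · cos φ₂ , cos φ₁ · sin φ₂ − sin φ₁ · cos φ₂ · cos Δλ )
  = atan2(-0.72325, -0.37284) = -117.271° → normalised to [0°, 360°): 242.729°.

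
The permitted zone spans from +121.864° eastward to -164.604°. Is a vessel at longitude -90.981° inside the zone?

Band width going east from +121.864° to -164.604°: ((-164.604 − 121.864) mod 360) = 73.532°.
Offset of -90.981° east of the west edge: ((-90.981 − 121.864) mod 360) = 147.155°.
147.155° > 73.532° ⇒ outside.

No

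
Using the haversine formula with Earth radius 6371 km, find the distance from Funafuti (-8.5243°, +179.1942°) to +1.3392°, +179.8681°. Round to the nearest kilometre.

1099 km

Δλ = 179.8681 − 179.1942 = 0.6739°.
Δφ = 1.3392 − -8.5243 = 9.8635°.
a = sin²(Δφ/2) + cos φ₁ · cos φ₂ · sin²(Δλ/2) = 0.007425.
c = 2·atan2(√a, √(1−a)) = 0.17255 rad → d = 6371·c ≈ 1099.31 km.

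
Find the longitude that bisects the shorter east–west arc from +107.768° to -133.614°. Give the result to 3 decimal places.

+167.077°

Signed shortest Δλ from +107.768° to -133.614° is +118.618°.
Midpoint longitude = +107.768° + (+118.618°)/2 = +107.768° + 59.309° = +167.077°.
(The naïve average (+107.768 + -133.614)/2 = -12.923° is on the wrong side of the globe.)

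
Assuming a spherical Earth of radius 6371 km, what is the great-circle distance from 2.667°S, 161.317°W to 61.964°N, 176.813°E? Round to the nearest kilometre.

Δλ = 176.813 − -161.317 = 338.130°; wrapped into (−180°, 180°]: -21.870°.
Δφ = 61.964 − -2.667 = 64.631°.
a = sin²(Δφ/2) + cos φ₁ · cos φ₂ · sin²(Δλ/2) = 0.302672.
c = 2·atan2(√a, √(1−a)) = 1.16510 rad → d = 6371·c ≈ 7422.87 km.

7423 km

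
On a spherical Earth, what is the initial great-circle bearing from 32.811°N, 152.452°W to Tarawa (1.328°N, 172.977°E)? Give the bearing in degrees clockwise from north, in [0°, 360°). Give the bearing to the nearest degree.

233°

Δλ = 172.977 − -152.452 = 325.429°; wrapped into (−180°, 180°]: -34.571°.
θ = atan2( sin Δλ · cos φ₂ , cos φ₁ · sin φ₂ − sin φ₁ · cos φ₂ · cos Δλ )
  = atan2(-0.56727, -0.42659) = -126.943° → normalised to [0°, 360°): 233.057°.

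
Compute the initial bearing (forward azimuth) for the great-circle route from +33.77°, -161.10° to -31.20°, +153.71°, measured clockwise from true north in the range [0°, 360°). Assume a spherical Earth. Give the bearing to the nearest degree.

218°

Δλ = 153.71 − -161.10 = 314.81°; wrapped into (−180°, 180°]: -45.19°.
θ = atan2( sin Δλ · cos φ₂ , cos φ₁ · sin φ₂ − sin φ₁ · cos φ₂ · cos Δλ )
  = atan2(-0.60684, -0.76571) = -141.603° → normalised to [0°, 360°): 218.397°.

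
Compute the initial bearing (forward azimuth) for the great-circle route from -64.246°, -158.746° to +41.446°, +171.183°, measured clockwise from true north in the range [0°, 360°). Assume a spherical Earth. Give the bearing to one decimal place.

336.7°

Δλ = 171.183 − -158.746 = 329.929°; wrapped into (−180°, 180°]: -30.071°.
θ = atan2( sin Δλ · cos φ₂ , cos φ₁ · sin φ₂ − sin φ₁ · cos φ₂ · cos Δλ )
  = atan2(-0.37559, 0.87186) = -23.306° → normalised to [0°, 360°): 336.694°.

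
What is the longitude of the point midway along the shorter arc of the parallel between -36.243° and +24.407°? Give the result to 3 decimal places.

Signed shortest Δλ from -36.243° to +24.407° is +60.650°.
Midpoint longitude = -36.243° + (+60.650°)/2 = -36.243° + 30.325° = -5.918°.

-5.918°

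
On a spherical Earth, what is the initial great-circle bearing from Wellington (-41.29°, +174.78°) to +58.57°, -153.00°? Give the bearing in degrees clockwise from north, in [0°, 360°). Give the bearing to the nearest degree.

Δλ = -153.00 − 174.78 = -327.78°; wrapped into (−180°, 180°]: 32.22°.
θ = atan2( sin Δλ · cos φ₂ , cos φ₁ · sin φ₂ − sin φ₁ · cos φ₂ · cos Δλ )
  = atan2(0.27803, 0.93224) = 16.606° → normalised to [0°, 360°): 16.606°.

17°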